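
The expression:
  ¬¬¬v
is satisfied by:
  {v: False}


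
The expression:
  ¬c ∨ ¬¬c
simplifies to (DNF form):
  True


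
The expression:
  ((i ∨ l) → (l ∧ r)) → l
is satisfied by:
  {i: True, l: True}
  {i: True, l: False}
  {l: True, i: False}


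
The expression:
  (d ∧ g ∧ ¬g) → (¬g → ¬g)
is always true.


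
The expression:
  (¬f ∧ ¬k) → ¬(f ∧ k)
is always true.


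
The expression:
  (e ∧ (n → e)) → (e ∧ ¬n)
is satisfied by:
  {e: False, n: False}
  {n: True, e: False}
  {e: True, n: False}


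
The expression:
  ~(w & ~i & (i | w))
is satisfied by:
  {i: True, w: False}
  {w: False, i: False}
  {w: True, i: True}


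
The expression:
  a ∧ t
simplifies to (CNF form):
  a ∧ t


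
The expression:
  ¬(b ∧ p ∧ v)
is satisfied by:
  {p: False, v: False, b: False}
  {b: True, p: False, v: False}
  {v: True, p: False, b: False}
  {b: True, v: True, p: False}
  {p: True, b: False, v: False}
  {b: True, p: True, v: False}
  {v: True, p: True, b: False}


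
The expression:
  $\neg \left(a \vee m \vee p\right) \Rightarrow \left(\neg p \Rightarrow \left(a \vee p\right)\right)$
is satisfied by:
  {a: True, m: True, p: True}
  {a: True, m: True, p: False}
  {a: True, p: True, m: False}
  {a: True, p: False, m: False}
  {m: True, p: True, a: False}
  {m: True, p: False, a: False}
  {p: True, m: False, a: False}


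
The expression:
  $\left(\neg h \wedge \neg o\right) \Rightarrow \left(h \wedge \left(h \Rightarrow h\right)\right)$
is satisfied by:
  {o: True, h: True}
  {o: True, h: False}
  {h: True, o: False}


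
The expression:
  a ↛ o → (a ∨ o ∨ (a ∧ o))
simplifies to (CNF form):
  True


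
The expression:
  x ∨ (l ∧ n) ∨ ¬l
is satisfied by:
  {n: True, x: True, l: False}
  {n: True, l: False, x: False}
  {x: True, l: False, n: False}
  {x: False, l: False, n: False}
  {n: True, x: True, l: True}
  {n: True, l: True, x: False}
  {x: True, l: True, n: False}


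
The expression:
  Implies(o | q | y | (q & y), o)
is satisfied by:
  {o: True, y: False, q: False}
  {o: True, q: True, y: False}
  {o: True, y: True, q: False}
  {o: True, q: True, y: True}
  {q: False, y: False, o: False}


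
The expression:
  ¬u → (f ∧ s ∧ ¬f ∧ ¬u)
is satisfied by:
  {u: True}


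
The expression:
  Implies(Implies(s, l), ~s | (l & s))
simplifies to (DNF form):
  True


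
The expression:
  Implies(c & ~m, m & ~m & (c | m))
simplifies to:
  m | ~c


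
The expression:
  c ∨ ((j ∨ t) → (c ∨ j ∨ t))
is always true.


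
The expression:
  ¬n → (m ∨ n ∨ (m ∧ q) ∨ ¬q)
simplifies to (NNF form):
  m ∨ n ∨ ¬q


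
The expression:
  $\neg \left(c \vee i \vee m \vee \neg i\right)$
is never true.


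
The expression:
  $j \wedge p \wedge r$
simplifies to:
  $j \wedge p \wedge r$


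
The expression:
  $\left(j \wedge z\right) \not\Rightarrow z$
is never true.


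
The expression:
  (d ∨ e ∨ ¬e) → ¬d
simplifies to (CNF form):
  ¬d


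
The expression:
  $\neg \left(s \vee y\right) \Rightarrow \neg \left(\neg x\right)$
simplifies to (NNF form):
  $s \vee x \vee y$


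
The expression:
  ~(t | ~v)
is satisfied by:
  {v: True, t: False}


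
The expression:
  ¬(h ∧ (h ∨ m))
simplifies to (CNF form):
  ¬h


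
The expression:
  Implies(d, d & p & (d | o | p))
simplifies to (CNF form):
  p | ~d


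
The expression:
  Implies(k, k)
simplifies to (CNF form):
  True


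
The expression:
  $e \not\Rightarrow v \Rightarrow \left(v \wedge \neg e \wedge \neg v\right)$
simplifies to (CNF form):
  $v \vee \neg e$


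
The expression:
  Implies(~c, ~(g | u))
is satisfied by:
  {c: True, g: False, u: False}
  {c: True, u: True, g: False}
  {c: True, g: True, u: False}
  {c: True, u: True, g: True}
  {u: False, g: False, c: False}


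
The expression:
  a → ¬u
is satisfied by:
  {u: False, a: False}
  {a: True, u: False}
  {u: True, a: False}


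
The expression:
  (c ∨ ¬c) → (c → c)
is always true.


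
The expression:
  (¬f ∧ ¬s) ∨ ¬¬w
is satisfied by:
  {w: True, f: False, s: False}
  {w: True, s: True, f: False}
  {w: True, f: True, s: False}
  {w: True, s: True, f: True}
  {s: False, f: False, w: False}


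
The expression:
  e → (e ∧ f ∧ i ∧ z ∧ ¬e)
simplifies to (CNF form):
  ¬e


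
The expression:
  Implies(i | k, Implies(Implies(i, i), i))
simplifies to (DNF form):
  i | ~k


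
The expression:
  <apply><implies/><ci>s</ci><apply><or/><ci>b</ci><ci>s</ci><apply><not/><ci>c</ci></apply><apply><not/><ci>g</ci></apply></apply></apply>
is always true.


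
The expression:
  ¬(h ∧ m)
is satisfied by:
  {h: False, m: False}
  {m: True, h: False}
  {h: True, m: False}


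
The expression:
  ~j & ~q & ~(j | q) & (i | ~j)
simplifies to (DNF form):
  ~j & ~q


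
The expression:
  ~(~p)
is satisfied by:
  {p: True}


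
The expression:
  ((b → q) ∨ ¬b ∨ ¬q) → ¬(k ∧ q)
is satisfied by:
  {k: False, q: False}
  {q: True, k: False}
  {k: True, q: False}


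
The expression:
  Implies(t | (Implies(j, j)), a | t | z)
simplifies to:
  a | t | z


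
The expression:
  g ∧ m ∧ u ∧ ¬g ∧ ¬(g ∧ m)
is never true.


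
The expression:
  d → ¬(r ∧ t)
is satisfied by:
  {t: False, d: False, r: False}
  {r: True, t: False, d: False}
  {d: True, t: False, r: False}
  {r: True, d: True, t: False}
  {t: True, r: False, d: False}
  {r: True, t: True, d: False}
  {d: True, t: True, r: False}


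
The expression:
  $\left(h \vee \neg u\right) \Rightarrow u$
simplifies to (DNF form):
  $u$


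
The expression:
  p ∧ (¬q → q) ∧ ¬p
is never true.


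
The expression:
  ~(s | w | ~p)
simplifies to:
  p & ~s & ~w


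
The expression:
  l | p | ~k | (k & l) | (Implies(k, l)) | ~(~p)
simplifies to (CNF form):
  l | p | ~k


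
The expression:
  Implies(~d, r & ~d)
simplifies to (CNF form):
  d | r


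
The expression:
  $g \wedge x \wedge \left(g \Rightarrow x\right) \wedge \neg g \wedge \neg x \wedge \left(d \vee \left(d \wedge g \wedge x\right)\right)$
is never true.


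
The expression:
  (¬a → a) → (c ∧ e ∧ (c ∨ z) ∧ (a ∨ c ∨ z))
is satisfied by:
  {e: True, c: True, a: False}
  {e: True, c: False, a: False}
  {c: True, e: False, a: False}
  {e: False, c: False, a: False}
  {a: True, e: True, c: True}


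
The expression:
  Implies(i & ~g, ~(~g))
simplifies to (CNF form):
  g | ~i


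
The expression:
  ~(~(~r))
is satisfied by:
  {r: False}


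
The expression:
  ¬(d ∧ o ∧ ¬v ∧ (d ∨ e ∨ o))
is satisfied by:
  {v: True, o: False, d: False}
  {o: False, d: False, v: False}
  {d: True, v: True, o: False}
  {d: True, o: False, v: False}
  {v: True, o: True, d: False}
  {o: True, v: False, d: False}
  {d: True, o: True, v: True}


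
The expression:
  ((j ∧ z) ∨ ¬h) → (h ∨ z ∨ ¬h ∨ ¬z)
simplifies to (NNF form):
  True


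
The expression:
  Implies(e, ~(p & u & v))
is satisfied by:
  {p: False, v: False, u: False, e: False}
  {e: True, p: False, v: False, u: False}
  {u: True, p: False, v: False, e: False}
  {e: True, u: True, p: False, v: False}
  {v: True, e: False, p: False, u: False}
  {e: True, v: True, p: False, u: False}
  {u: True, v: True, e: False, p: False}
  {e: True, u: True, v: True, p: False}
  {p: True, u: False, v: False, e: False}
  {e: True, p: True, u: False, v: False}
  {u: True, p: True, e: False, v: False}
  {e: True, u: True, p: True, v: False}
  {v: True, p: True, u: False, e: False}
  {e: True, v: True, p: True, u: False}
  {u: True, v: True, p: True, e: False}


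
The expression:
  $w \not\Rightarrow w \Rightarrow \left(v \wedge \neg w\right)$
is always true.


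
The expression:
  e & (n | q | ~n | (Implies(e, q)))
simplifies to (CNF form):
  e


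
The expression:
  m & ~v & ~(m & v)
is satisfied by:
  {m: True, v: False}


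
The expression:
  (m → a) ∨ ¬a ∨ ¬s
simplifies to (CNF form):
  True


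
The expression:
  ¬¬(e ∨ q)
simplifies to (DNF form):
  e ∨ q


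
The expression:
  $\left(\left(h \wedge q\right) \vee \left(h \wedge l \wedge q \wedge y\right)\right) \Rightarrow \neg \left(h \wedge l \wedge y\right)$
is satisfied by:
  {l: False, q: False, y: False, h: False}
  {h: True, l: False, q: False, y: False}
  {y: True, l: False, q: False, h: False}
  {h: True, y: True, l: False, q: False}
  {q: True, h: False, l: False, y: False}
  {h: True, q: True, l: False, y: False}
  {y: True, q: True, h: False, l: False}
  {h: True, y: True, q: True, l: False}
  {l: True, y: False, q: False, h: False}
  {h: True, l: True, y: False, q: False}
  {y: True, l: True, h: False, q: False}
  {h: True, y: True, l: True, q: False}
  {q: True, l: True, y: False, h: False}
  {h: True, q: True, l: True, y: False}
  {y: True, q: True, l: True, h: False}


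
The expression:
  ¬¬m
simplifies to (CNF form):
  m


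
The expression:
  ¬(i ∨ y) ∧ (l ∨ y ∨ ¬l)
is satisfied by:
  {i: False, y: False}


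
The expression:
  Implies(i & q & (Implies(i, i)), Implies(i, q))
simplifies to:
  True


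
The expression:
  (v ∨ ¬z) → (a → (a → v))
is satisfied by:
  {z: True, v: True, a: False}
  {z: True, v: False, a: False}
  {v: True, z: False, a: False}
  {z: False, v: False, a: False}
  {a: True, z: True, v: True}
  {a: True, z: True, v: False}
  {a: True, v: True, z: False}


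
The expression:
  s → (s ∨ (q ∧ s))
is always true.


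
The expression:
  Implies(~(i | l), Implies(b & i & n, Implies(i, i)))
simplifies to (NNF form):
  True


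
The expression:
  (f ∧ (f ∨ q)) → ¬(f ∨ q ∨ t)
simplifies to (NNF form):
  ¬f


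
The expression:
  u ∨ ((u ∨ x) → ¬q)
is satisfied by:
  {u: True, q: False, x: False}
  {u: False, q: False, x: False}
  {x: True, u: True, q: False}
  {x: True, u: False, q: False}
  {q: True, u: True, x: False}
  {q: True, u: False, x: False}
  {q: True, x: True, u: True}


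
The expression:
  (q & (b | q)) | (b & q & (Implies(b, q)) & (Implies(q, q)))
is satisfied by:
  {q: True}


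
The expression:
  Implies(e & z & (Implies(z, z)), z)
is always true.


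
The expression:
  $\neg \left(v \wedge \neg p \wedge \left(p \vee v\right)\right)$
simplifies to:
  $p \vee \neg v$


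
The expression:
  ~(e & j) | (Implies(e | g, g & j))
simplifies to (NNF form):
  g | ~e | ~j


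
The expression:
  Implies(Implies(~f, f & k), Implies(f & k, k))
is always true.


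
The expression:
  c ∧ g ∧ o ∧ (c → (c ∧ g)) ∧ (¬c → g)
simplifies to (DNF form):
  c ∧ g ∧ o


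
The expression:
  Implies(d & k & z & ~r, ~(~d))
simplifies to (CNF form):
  True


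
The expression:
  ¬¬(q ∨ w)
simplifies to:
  q ∨ w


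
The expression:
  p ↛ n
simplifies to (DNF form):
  p ∧ ¬n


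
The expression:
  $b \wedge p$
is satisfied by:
  {p: True, b: True}


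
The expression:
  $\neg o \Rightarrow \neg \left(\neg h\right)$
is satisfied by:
  {o: True, h: True}
  {o: True, h: False}
  {h: True, o: False}


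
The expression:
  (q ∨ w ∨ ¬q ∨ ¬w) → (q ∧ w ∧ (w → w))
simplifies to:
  q ∧ w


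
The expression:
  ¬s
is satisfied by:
  {s: False}


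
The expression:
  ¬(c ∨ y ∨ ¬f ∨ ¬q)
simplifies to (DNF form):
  f ∧ q ∧ ¬c ∧ ¬y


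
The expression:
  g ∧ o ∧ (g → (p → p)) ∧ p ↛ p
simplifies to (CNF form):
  False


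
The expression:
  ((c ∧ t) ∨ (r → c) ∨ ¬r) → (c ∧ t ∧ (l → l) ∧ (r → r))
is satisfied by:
  {r: True, t: True, c: False}
  {r: True, t: False, c: False}
  {r: True, c: True, t: True}
  {c: True, t: True, r: False}


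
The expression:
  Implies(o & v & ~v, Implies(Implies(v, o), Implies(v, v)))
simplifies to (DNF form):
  True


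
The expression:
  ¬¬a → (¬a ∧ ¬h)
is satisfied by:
  {a: False}


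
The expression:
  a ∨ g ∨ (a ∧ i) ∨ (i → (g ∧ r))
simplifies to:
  a ∨ g ∨ ¬i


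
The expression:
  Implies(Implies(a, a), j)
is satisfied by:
  {j: True}


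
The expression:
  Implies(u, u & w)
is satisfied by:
  {w: True, u: False}
  {u: False, w: False}
  {u: True, w: True}


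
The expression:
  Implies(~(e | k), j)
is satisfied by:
  {k: True, e: True, j: True}
  {k: True, e: True, j: False}
  {k: True, j: True, e: False}
  {k: True, j: False, e: False}
  {e: True, j: True, k: False}
  {e: True, j: False, k: False}
  {j: True, e: False, k: False}


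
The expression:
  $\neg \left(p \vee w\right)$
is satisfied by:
  {p: False, w: False}


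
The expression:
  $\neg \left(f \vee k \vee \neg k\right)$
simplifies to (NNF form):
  $\text{False}$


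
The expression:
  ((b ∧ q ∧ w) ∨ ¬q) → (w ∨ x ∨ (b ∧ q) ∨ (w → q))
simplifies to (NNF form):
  True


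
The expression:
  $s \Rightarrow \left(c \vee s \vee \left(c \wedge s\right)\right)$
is always true.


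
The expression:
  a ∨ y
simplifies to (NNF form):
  a ∨ y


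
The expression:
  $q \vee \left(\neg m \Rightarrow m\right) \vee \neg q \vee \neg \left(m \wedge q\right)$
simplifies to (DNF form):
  $\text{True}$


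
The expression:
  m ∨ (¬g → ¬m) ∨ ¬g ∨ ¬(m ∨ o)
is always true.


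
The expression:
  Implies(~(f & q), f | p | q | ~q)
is always true.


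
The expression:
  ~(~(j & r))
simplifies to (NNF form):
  j & r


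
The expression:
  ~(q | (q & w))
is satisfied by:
  {q: False}


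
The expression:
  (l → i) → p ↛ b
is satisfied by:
  {p: True, l: True, b: False, i: False}
  {p: True, l: False, b: False, i: False}
  {l: True, i: False, p: False, b: False}
  {i: True, p: True, l: True, b: False}
  {i: True, p: True, l: False, b: False}
  {b: True, p: True, l: True, i: False}
  {b: True, p: False, l: True, i: False}


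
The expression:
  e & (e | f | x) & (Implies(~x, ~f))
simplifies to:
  e & (x | ~f)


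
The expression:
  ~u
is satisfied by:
  {u: False}


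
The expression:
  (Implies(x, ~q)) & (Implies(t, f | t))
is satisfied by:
  {q: False, x: False}
  {x: True, q: False}
  {q: True, x: False}


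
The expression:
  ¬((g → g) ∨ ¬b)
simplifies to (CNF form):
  False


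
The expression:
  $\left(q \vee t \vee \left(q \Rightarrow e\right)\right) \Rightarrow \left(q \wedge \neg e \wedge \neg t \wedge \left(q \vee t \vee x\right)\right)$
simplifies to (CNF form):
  $q \wedge \neg e \wedge \neg t$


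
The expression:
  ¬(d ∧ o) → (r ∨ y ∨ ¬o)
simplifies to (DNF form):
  d ∨ r ∨ y ∨ ¬o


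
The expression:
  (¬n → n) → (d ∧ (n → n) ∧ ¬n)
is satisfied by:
  {n: False}


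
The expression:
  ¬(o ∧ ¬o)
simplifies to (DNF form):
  True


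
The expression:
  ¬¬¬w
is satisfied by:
  {w: False}


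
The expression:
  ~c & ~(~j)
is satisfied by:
  {j: True, c: False}


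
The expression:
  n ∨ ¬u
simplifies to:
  n ∨ ¬u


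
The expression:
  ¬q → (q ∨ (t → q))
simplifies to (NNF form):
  q ∨ ¬t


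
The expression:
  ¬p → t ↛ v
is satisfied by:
  {p: True, t: True, v: False}
  {p: True, t: False, v: False}
  {p: True, v: True, t: True}
  {p: True, v: True, t: False}
  {t: True, v: False, p: False}


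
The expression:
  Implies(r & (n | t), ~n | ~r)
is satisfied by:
  {n: False, r: False}
  {r: True, n: False}
  {n: True, r: False}


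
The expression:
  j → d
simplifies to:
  d ∨ ¬j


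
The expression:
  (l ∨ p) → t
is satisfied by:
  {t: True, l: False, p: False}
  {t: True, p: True, l: False}
  {t: True, l: True, p: False}
  {t: True, p: True, l: True}
  {p: False, l: False, t: False}


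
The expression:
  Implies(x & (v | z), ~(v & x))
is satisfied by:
  {v: False, x: False}
  {x: True, v: False}
  {v: True, x: False}


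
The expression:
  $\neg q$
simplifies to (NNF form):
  $\neg q$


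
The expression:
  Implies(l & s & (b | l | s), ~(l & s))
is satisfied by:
  {l: False, s: False}
  {s: True, l: False}
  {l: True, s: False}


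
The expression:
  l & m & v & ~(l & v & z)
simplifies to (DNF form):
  l & m & v & ~z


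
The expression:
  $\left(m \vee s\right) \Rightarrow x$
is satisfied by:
  {x: True, s: False, m: False}
  {x: True, m: True, s: False}
  {x: True, s: True, m: False}
  {x: True, m: True, s: True}
  {m: False, s: False, x: False}


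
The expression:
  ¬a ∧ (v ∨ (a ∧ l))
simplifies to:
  v ∧ ¬a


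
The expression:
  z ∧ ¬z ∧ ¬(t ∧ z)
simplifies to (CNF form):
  False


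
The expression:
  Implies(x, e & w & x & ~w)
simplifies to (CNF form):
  ~x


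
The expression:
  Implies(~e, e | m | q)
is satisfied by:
  {q: True, m: True, e: True}
  {q: True, m: True, e: False}
  {q: True, e: True, m: False}
  {q: True, e: False, m: False}
  {m: True, e: True, q: False}
  {m: True, e: False, q: False}
  {e: True, m: False, q: False}


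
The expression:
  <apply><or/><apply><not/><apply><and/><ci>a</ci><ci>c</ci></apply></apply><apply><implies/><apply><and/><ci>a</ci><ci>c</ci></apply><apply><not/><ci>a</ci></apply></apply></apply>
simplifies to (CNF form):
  <apply><or/><apply><not/><ci>a</ci></apply><apply><not/><ci>c</ci></apply></apply>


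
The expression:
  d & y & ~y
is never true.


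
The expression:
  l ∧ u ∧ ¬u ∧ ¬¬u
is never true.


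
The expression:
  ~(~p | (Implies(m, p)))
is never true.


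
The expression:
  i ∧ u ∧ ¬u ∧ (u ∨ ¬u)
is never true.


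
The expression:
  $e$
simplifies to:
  $e$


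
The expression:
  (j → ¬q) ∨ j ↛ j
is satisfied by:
  {q: False, j: False}
  {j: True, q: False}
  {q: True, j: False}


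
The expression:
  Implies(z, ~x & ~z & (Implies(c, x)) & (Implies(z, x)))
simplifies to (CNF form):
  ~z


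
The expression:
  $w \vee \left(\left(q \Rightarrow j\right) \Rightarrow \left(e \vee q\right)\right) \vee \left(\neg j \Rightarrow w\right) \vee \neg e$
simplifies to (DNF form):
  $\text{True}$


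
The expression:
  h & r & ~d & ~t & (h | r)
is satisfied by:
  {r: True, h: True, d: False, t: False}


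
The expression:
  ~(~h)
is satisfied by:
  {h: True}


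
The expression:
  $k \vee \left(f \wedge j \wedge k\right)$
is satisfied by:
  {k: True}


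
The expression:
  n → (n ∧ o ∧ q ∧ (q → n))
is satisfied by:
  {o: True, q: True, n: False}
  {o: True, q: False, n: False}
  {q: True, o: False, n: False}
  {o: False, q: False, n: False}
  {n: True, o: True, q: True}


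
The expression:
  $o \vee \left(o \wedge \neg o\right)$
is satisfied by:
  {o: True}


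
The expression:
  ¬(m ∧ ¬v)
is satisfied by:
  {v: True, m: False}
  {m: False, v: False}
  {m: True, v: True}


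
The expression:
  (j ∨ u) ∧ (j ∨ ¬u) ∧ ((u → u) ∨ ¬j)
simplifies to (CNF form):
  j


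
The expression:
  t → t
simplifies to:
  True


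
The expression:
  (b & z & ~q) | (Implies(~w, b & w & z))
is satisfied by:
  {z: True, w: True, b: True, q: False}
  {z: True, w: True, b: False, q: False}
  {w: True, b: True, q: False, z: False}
  {w: True, b: False, q: False, z: False}
  {z: True, w: True, q: True, b: True}
  {z: True, w: True, q: True, b: False}
  {w: True, q: True, b: True, z: False}
  {w: True, q: True, b: False, z: False}
  {z: True, q: False, b: True, w: False}


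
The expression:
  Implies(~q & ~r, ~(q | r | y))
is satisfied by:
  {r: True, q: True, y: False}
  {r: True, q: False, y: False}
  {q: True, r: False, y: False}
  {r: False, q: False, y: False}
  {r: True, y: True, q: True}
  {r: True, y: True, q: False}
  {y: True, q: True, r: False}


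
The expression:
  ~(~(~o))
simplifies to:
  ~o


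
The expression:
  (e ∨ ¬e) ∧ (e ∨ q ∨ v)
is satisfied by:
  {q: True, v: True, e: True}
  {q: True, v: True, e: False}
  {q: True, e: True, v: False}
  {q: True, e: False, v: False}
  {v: True, e: True, q: False}
  {v: True, e: False, q: False}
  {e: True, v: False, q: False}


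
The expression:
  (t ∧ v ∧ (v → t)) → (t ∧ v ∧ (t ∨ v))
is always true.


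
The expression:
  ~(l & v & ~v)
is always true.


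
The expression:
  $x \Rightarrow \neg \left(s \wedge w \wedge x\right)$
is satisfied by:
  {s: False, x: False, w: False}
  {w: True, s: False, x: False}
  {x: True, s: False, w: False}
  {w: True, x: True, s: False}
  {s: True, w: False, x: False}
  {w: True, s: True, x: False}
  {x: True, s: True, w: False}


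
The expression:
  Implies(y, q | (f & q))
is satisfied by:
  {q: True, y: False}
  {y: False, q: False}
  {y: True, q: True}


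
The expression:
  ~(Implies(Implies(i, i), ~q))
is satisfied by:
  {q: True}


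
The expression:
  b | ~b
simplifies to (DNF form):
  True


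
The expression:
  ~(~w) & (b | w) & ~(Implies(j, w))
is never true.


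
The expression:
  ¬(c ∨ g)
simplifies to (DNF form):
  ¬c ∧ ¬g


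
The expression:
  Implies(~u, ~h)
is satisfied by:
  {u: True, h: False}
  {h: False, u: False}
  {h: True, u: True}


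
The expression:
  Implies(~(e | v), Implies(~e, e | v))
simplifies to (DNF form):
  e | v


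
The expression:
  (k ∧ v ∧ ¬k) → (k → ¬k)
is always true.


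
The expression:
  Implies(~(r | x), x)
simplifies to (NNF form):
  r | x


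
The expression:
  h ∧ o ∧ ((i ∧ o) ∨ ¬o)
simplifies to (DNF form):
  h ∧ i ∧ o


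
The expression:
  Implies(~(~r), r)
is always true.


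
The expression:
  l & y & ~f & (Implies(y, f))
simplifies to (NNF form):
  False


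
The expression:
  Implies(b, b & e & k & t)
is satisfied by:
  {e: True, t: True, k: True, b: False}
  {e: True, t: True, k: False, b: False}
  {e: True, k: True, t: False, b: False}
  {e: True, k: False, t: False, b: False}
  {t: True, k: True, e: False, b: False}
  {t: True, k: False, e: False, b: False}
  {k: True, e: False, t: False, b: False}
  {k: False, e: False, t: False, b: False}
  {b: True, e: True, t: True, k: True}


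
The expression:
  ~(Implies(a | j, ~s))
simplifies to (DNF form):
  (a & s) | (j & s)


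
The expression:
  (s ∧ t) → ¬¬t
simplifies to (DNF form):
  True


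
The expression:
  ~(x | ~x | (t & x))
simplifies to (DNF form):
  False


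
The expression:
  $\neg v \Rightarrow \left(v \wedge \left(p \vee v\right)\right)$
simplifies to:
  $v$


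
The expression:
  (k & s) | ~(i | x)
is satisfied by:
  {s: True, k: True, i: False, x: False}
  {s: True, k: False, i: False, x: False}
  {k: True, s: False, i: False, x: False}
  {s: False, k: False, i: False, x: False}
  {x: True, s: True, k: True, i: False}
  {s: True, i: True, k: True, x: False}
  {x: True, s: True, i: True, k: True}


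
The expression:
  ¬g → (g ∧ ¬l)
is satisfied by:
  {g: True}


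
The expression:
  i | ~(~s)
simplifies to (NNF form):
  i | s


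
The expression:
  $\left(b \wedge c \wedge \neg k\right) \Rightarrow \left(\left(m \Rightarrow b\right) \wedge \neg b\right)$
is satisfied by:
  {k: True, c: False, b: False}
  {c: False, b: False, k: False}
  {b: True, k: True, c: False}
  {b: True, c: False, k: False}
  {k: True, c: True, b: False}
  {c: True, k: False, b: False}
  {b: True, c: True, k: True}


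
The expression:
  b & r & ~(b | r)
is never true.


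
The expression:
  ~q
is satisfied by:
  {q: False}


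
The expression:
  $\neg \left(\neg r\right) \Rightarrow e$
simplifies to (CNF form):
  $e \vee \neg r$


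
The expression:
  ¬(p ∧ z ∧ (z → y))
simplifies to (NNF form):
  ¬p ∨ ¬y ∨ ¬z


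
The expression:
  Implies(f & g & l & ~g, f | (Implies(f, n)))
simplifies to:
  True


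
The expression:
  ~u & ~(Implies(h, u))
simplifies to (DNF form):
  h & ~u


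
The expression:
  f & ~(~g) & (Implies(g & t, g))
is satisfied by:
  {g: True, f: True}


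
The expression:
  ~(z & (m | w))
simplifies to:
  ~z | (~m & ~w)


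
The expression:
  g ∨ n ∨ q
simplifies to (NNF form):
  g ∨ n ∨ q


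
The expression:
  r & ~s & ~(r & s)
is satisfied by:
  {r: True, s: False}


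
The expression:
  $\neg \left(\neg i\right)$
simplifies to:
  $i$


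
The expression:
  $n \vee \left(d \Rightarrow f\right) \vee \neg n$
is always true.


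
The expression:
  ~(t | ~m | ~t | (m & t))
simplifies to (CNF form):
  False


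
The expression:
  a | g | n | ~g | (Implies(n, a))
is always true.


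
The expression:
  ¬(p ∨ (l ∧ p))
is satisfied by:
  {p: False}


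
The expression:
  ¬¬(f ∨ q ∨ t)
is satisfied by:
  {t: True, q: True, f: True}
  {t: True, q: True, f: False}
  {t: True, f: True, q: False}
  {t: True, f: False, q: False}
  {q: True, f: True, t: False}
  {q: True, f: False, t: False}
  {f: True, q: False, t: False}


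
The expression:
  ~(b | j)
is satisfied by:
  {j: False, b: False}


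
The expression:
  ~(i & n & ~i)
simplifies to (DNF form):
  True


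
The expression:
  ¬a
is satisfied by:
  {a: False}


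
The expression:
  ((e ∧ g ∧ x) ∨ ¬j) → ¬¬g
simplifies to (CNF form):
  g ∨ j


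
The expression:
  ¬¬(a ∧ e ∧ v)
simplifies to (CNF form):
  a ∧ e ∧ v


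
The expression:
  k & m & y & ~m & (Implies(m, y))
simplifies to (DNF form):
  False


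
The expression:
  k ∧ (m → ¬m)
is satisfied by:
  {k: True, m: False}


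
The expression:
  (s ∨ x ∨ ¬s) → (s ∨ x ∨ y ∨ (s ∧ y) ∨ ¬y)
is always true.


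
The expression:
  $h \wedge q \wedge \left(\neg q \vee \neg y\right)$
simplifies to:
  $h \wedge q \wedge \neg y$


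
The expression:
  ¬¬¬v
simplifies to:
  ¬v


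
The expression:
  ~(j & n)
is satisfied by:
  {n: False, j: False}
  {j: True, n: False}
  {n: True, j: False}


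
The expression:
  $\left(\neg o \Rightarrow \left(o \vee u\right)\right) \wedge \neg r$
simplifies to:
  $\neg r \wedge \left(o \vee u\right)$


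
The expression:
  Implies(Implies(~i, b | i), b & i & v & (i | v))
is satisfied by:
  {v: True, i: False, b: False}
  {v: False, i: False, b: False}
  {i: True, b: True, v: True}


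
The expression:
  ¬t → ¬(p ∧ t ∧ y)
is always true.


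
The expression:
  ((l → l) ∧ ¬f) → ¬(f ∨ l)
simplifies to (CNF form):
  f ∨ ¬l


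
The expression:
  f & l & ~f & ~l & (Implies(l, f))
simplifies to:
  False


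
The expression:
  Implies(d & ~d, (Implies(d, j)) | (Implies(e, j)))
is always true.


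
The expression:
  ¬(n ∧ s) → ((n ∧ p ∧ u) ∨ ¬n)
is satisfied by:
  {s: True, p: True, u: True, n: False}
  {s: True, p: True, u: False, n: False}
  {s: True, u: True, p: False, n: False}
  {s: True, u: False, p: False, n: False}
  {p: True, u: True, s: False, n: False}
  {p: True, s: False, u: False, n: False}
  {p: False, u: True, s: False, n: False}
  {p: False, s: False, u: False, n: False}
  {s: True, n: True, p: True, u: True}
  {s: True, n: True, p: True, u: False}
  {s: True, n: True, u: True, p: False}
  {s: True, n: True, u: False, p: False}
  {n: True, p: True, u: True, s: False}


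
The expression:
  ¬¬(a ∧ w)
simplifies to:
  a ∧ w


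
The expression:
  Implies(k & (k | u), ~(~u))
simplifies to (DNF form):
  u | ~k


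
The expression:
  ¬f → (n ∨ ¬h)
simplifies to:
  f ∨ n ∨ ¬h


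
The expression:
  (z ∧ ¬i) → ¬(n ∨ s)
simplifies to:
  i ∨ (¬n ∧ ¬s) ∨ ¬z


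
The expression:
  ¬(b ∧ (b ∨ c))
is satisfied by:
  {b: False}


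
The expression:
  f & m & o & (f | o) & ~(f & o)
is never true.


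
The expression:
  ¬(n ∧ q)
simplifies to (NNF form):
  ¬n ∨ ¬q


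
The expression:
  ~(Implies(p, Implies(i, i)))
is never true.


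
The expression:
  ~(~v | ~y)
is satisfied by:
  {y: True, v: True}


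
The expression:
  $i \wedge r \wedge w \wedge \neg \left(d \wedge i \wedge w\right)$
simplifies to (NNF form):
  $i \wedge r \wedge w \wedge \neg d$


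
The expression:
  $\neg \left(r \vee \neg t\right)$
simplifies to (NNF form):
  $t \wedge \neg r$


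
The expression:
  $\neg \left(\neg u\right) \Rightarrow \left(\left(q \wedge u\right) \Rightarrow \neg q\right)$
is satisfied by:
  {u: False, q: False}
  {q: True, u: False}
  {u: True, q: False}


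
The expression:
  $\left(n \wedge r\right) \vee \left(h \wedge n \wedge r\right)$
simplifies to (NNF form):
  $n \wedge r$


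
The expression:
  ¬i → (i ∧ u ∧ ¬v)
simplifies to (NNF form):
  i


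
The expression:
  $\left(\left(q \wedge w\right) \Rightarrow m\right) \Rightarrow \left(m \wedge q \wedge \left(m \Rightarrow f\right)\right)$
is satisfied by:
  {w: True, q: True, f: True, m: False}
  {w: True, q: True, f: False, m: False}
  {m: True, w: True, q: True, f: True}
  {m: True, q: True, f: True, w: False}


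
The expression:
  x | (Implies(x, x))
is always true.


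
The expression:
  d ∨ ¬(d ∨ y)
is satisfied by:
  {d: True, y: False}
  {y: False, d: False}
  {y: True, d: True}


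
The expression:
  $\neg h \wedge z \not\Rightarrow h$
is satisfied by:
  {z: True, h: False}


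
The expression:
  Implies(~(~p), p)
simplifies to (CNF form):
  True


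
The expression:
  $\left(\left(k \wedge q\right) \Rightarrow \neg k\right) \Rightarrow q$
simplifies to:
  $q$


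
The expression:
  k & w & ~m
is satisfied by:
  {w: True, k: True, m: False}


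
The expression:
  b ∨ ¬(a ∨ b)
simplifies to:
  b ∨ ¬a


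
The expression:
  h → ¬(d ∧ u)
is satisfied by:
  {u: False, d: False, h: False}
  {h: True, u: False, d: False}
  {d: True, u: False, h: False}
  {h: True, d: True, u: False}
  {u: True, h: False, d: False}
  {h: True, u: True, d: False}
  {d: True, u: True, h: False}


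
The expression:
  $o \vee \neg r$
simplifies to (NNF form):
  $o \vee \neg r$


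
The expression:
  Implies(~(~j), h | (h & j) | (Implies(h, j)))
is always true.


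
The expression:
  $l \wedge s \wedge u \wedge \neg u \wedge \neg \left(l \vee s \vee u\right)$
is never true.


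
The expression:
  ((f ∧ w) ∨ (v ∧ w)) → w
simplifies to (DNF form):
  True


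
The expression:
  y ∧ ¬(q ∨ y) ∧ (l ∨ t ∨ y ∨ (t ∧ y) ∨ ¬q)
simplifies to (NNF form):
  False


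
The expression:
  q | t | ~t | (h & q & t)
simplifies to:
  True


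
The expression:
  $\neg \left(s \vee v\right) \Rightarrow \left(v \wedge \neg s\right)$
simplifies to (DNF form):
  $s \vee v$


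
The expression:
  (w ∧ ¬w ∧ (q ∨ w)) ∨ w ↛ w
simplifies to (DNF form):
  False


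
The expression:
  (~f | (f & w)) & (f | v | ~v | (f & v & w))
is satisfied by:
  {w: True, f: False}
  {f: False, w: False}
  {f: True, w: True}


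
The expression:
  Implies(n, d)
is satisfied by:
  {d: True, n: False}
  {n: False, d: False}
  {n: True, d: True}


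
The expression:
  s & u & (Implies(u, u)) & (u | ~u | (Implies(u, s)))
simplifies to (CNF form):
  s & u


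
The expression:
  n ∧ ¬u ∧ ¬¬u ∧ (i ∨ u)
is never true.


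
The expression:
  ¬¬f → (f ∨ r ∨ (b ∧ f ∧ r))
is always true.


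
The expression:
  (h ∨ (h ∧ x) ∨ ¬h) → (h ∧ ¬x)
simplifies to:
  h ∧ ¬x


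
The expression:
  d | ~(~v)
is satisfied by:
  {d: True, v: True}
  {d: True, v: False}
  {v: True, d: False}


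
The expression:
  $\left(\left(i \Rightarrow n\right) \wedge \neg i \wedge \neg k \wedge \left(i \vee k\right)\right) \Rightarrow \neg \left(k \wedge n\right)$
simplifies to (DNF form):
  $\text{True}$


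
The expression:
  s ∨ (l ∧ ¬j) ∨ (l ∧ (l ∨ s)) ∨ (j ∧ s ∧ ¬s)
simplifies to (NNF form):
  l ∨ s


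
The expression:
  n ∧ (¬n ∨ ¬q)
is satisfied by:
  {n: True, q: False}


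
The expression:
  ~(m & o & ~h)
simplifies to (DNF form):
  h | ~m | ~o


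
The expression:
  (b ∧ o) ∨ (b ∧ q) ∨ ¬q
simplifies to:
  b ∨ ¬q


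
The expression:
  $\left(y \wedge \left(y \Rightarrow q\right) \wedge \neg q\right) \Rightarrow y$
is always true.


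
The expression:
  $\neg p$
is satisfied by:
  {p: False}


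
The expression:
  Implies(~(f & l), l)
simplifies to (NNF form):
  l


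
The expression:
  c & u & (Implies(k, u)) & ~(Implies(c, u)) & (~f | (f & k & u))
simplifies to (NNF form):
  False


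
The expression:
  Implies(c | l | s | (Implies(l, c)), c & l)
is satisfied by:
  {c: True, l: True}


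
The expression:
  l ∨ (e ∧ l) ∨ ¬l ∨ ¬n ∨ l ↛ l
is always true.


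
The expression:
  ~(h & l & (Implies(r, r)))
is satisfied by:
  {l: False, h: False}
  {h: True, l: False}
  {l: True, h: False}


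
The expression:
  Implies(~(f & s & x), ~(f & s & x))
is always true.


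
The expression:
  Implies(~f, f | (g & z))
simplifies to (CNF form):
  (f | g) & (f | z)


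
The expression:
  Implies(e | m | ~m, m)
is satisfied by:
  {m: True}


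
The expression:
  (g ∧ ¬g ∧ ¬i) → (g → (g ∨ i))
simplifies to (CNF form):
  True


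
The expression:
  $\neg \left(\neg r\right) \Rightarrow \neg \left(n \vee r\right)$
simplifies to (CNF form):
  $\neg r$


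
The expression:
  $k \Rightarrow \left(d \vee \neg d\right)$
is always true.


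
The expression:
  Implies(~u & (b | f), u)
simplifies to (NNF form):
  u | (~b & ~f)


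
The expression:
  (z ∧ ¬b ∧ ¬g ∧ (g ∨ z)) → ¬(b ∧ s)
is always true.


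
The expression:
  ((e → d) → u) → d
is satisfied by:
  {d: True, u: False, e: False}
  {d: True, e: True, u: False}
  {d: True, u: True, e: False}
  {d: True, e: True, u: True}
  {e: False, u: False, d: False}


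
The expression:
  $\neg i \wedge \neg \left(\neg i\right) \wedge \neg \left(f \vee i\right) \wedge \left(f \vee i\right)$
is never true.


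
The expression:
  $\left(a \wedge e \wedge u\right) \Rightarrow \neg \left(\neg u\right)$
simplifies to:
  $\text{True}$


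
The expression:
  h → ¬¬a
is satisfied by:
  {a: True, h: False}
  {h: False, a: False}
  {h: True, a: True}


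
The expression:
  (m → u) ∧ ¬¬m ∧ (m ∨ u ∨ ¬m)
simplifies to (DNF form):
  m ∧ u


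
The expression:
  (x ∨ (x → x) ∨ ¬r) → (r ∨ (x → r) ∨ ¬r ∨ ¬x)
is always true.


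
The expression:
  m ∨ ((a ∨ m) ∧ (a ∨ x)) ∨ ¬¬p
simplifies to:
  a ∨ m ∨ p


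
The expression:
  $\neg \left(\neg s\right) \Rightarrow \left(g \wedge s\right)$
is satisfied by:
  {g: True, s: False}
  {s: False, g: False}
  {s: True, g: True}


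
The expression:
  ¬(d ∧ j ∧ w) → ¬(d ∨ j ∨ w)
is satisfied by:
  {d: False, w: False, j: False}
  {j: True, w: True, d: True}


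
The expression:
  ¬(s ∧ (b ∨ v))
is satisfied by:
  {b: False, s: False, v: False}
  {v: True, b: False, s: False}
  {b: True, v: False, s: False}
  {v: True, b: True, s: False}
  {s: True, v: False, b: False}


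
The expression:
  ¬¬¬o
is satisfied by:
  {o: False}


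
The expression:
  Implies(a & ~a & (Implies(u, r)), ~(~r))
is always true.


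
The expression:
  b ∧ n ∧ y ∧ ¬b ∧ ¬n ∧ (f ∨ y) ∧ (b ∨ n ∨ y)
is never true.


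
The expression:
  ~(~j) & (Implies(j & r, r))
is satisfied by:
  {j: True}


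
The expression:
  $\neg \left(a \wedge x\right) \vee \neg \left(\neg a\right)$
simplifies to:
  $\text{True}$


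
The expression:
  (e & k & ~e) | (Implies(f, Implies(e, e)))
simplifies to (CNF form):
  True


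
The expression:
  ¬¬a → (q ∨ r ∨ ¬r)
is always true.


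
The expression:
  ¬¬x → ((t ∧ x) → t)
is always true.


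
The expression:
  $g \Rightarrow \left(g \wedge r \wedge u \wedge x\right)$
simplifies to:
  $\left(r \wedge u \wedge x\right) \vee \neg g$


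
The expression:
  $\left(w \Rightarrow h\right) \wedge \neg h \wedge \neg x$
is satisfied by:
  {x: False, w: False, h: False}


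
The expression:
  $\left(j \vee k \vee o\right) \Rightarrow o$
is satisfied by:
  {o: True, j: False, k: False}
  {o: True, k: True, j: False}
  {o: True, j: True, k: False}
  {o: True, k: True, j: True}
  {k: False, j: False, o: False}


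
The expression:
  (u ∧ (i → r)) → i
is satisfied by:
  {i: True, u: False}
  {u: False, i: False}
  {u: True, i: True}


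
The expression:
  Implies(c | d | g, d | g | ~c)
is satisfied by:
  {d: True, g: True, c: False}
  {d: True, c: False, g: False}
  {g: True, c: False, d: False}
  {g: False, c: False, d: False}
  {d: True, g: True, c: True}
  {d: True, c: True, g: False}
  {g: True, c: True, d: False}


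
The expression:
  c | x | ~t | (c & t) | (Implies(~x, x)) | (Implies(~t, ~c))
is always true.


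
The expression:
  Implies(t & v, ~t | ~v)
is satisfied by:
  {v: False, t: False}
  {t: True, v: False}
  {v: True, t: False}


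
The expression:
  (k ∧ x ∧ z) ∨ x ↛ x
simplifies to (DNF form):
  k ∧ x ∧ z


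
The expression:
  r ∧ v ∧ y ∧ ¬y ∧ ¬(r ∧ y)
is never true.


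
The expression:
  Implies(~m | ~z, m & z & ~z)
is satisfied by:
  {z: True, m: True}


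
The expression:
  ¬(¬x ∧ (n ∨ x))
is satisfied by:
  {x: True, n: False}
  {n: False, x: False}
  {n: True, x: True}


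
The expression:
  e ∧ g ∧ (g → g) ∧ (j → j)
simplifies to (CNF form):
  e ∧ g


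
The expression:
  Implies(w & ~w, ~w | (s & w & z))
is always true.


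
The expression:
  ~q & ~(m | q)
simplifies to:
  ~m & ~q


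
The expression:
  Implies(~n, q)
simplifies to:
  n | q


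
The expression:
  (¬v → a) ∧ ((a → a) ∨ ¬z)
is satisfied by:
  {a: True, v: True}
  {a: True, v: False}
  {v: True, a: False}


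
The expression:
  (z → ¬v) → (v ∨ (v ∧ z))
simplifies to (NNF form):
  v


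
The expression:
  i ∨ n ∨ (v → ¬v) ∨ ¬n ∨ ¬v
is always true.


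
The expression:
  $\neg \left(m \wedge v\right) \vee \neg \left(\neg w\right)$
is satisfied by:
  {w: True, m: False, v: False}
  {m: False, v: False, w: False}
  {v: True, w: True, m: False}
  {v: True, m: False, w: False}
  {w: True, m: True, v: False}
  {m: True, w: False, v: False}
  {v: True, m: True, w: True}


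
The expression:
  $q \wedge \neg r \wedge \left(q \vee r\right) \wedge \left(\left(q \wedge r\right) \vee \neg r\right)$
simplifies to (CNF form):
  $q \wedge \neg r$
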